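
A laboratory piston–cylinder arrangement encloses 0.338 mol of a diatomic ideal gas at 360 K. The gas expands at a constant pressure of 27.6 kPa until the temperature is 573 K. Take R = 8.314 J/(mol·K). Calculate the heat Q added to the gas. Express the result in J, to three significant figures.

Isobaric: W = nRΔT = (0.338)(8.314)(213) = 598.6 J.
ΔU = nCᵥΔT with Cᵥ = 5R/2: ΔU = (0.338)(20.79)(213) = 1496 J.
Q = ΔU + W = 1496 + 598.6 = 2095 J.

Q ≈ 2090 J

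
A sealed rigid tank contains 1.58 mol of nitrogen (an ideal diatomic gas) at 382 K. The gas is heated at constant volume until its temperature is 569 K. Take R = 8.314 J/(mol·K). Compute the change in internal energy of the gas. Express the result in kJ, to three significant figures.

Constant volume ⇒ W = 0, so Q = ΔU = nCᵥΔT with Cᵥ = 5R/2 = 20.79 J/(mol·K).
ΔU = (1.58)(20.79)(569 − 382) = 6141 J.

ΔU ≈ 6.14 kJ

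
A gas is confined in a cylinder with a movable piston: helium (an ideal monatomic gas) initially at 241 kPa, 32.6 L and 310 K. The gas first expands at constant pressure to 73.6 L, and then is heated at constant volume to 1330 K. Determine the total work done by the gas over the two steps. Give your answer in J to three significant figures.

W_total ≈ 9880 J

Step 1 (isobaric): W = PΔV = (241 kPa)(73.6 − 32.6 L) = 9881 J.
Step 2 (isochoric): W = 0 (constant volume).
W_total = 9881 + 0 = 9881 J.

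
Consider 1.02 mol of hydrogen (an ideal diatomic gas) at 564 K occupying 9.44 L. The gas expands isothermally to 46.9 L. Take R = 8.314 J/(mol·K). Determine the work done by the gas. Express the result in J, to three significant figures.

W ≈ 7670 J

Isothermal: W = nRT ln(V₂/V₁).
W = (1.02)(8.314)(564) × ln(46.9/9.44)
  = 4783 × 1.603
W_by_gas = 7667 J.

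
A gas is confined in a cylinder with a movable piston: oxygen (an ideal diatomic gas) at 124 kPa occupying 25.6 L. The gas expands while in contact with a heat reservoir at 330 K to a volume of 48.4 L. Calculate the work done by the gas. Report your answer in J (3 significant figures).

Isothermal: W = nRT ln(V₂/V₁) = P₁V₁ ln(V₂/V₁).
P₁V₁ = (124 kPa)(25.6 L) = 3174 J.
W = 3174 × ln(48.4/25.6) = 3174 × 0.6369
W_by_gas = 2022 J.

W ≈ 2020 J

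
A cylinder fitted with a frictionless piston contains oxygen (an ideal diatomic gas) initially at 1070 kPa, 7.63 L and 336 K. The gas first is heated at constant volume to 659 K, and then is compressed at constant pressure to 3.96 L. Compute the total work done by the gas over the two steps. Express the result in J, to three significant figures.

Step 1 (isochoric): W = 0 (constant volume).
After step 1: P = 2099 kPa (V unchanged).
Step 2 (isobaric): W = PΔV = (2099 kPa)(3.96 − 7.63 L) = -7702 J.
W_total = 0 − 7702 = -7702 J.

W_total ≈ -7700 J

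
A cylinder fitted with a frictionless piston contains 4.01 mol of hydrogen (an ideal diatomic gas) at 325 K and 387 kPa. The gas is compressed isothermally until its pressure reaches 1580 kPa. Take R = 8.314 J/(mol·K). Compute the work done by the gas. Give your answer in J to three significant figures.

Isothermal process: W = nRT ln(V₂/V₁) = nRT ln(P₁/P₂).
W = (4.01)(8.314)(325) × ln(387/1580)
  = 10835 × ln(0.2449) = 10835 × -1.407
W_by_gas = -15243 J.

W ≈ -15200 J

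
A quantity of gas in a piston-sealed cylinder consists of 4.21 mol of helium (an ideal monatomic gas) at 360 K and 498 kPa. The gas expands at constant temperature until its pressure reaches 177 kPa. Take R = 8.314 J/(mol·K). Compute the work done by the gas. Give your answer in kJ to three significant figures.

W ≈ 13.0 kJ

Isothermal process: W = nRT ln(V₂/V₁) = nRT ln(P₁/P₂).
W = (4.21)(8.314)(360) × ln(498/177)
  = 12601 × ln(2.814) = 12601 × 1.034
W_by_gas = 13035 J.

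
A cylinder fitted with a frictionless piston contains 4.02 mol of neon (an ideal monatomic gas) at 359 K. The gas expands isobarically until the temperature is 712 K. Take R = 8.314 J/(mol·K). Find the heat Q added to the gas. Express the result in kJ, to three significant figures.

Isobaric: W = nRΔT = (4.02)(8.314)(353) = 11798 J.
ΔU = nCᵥΔT with Cᵥ = 3R/2: ΔU = (4.02)(12.47)(353) = 17697 J.
Q = ΔU + W = 17697 + 11798 = 29495 J.

Q ≈ 29.5 kJ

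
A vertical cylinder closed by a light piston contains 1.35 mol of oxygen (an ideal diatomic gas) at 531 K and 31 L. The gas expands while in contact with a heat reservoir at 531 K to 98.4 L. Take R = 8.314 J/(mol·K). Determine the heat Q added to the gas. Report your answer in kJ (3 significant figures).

Q ≈ 6.88 kJ

Isothermal ⇒ ΔU = 0, so Q = W = nRT ln(V₂/V₁).
Q = (1.35)(8.314)(531) ln(98.4/31) = 5960 × 1.155 = 6884 J.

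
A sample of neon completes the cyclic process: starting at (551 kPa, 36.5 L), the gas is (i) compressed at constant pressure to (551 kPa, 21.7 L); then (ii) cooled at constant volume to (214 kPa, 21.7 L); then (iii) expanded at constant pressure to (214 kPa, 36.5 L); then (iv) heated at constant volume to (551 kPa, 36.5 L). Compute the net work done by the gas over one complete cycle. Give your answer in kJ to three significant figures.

W_net ≈ -4.99 kJ

Constant-volume legs do no work.
W(i) = (551)(21.7 − 36.5) = -8155 J; W(iii) = (214)(36.5 − 21.7) = 3167 J.
W_net = -8155 + 3167 = -4988 J (the counter-clockwise enclosed area).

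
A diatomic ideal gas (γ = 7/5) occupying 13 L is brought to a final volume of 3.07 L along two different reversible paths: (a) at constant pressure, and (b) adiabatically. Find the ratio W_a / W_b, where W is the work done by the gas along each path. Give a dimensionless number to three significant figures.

Path (a) isobaric: W = P₁(V₂ − V₁) → W_a/(P₁V₁) = -0.7638.
Path (b) adiabatic: W = P₁V₁(1 − (V₁/V₂)^(γ−1))/(γ−1) → W_b/(P₁V₁) = -1.953.
W_a / W_b = -0.7638 / -1.953 = 0.3911.

W_a / W_b ≈ 0.391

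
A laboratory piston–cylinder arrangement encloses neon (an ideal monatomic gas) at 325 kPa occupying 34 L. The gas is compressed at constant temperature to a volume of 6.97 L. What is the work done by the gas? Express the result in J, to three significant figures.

Isothermal: W = nRT ln(V₂/V₁) = P₁V₁ ln(V₂/V₁).
P₁V₁ = (325 kPa)(34 L) = 11050 J.
W = 11050 × ln(6.97/34) = 11050 × -1.585
W_by_gas = -17511 J.

W ≈ -17500 J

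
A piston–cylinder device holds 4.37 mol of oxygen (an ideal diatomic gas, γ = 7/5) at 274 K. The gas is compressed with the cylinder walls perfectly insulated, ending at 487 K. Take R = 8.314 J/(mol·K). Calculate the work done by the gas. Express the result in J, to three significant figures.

W ≈ -19300 J

Adiabatic ⇒ Q = 0, so W_by = −ΔU = nCᵥ(T₁ − T₂).
Cᵥ = 5R/2 = 20.79 J/(mol·K).
W = (4.37)(20.79)(274 − 487) = -19347 J.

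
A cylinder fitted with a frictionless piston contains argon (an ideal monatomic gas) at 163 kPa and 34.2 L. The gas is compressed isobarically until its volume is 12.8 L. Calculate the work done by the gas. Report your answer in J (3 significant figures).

W ≈ -3490 J

Isobaric: W = P ΔV.
W = (163 kPa)(12.8 − 34.2 L) = (163)(-21.4) = -3488 J.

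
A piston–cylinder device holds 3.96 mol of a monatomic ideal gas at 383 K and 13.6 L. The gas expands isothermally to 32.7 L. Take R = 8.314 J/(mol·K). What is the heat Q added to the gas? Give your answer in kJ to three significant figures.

Isothermal ⇒ ΔU = 0, so Q = W = nRT ln(V₂/V₁).
Q = (3.96)(8.314)(383) ln(32.7/13.6) = 12610 × 0.8773 = 11063 J.

Q ≈ 11.1 kJ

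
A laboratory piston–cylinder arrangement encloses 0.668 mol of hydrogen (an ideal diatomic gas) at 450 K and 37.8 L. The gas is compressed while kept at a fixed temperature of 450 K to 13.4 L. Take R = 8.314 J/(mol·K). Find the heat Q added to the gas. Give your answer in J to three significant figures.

Isothermal ⇒ ΔU = 0, so Q = W = nRT ln(V₂/V₁).
Q = (0.668)(8.314)(450) ln(13.4/37.8) = 2499 × -1.037 = -2592 J.

Q ≈ -2590 J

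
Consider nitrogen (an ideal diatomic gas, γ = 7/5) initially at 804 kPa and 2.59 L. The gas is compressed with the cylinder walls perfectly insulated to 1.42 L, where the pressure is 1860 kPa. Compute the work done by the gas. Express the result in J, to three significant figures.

W ≈ -1400 J

Adiabatic: W = (P₁V₁ − P₂V₂)/(γ − 1) with γ = 7/5.
P₁V₁ = 2082 J, P₂V₂ = 2641 J.
W = (2082 − 2641) / 0.4 = -1397 J.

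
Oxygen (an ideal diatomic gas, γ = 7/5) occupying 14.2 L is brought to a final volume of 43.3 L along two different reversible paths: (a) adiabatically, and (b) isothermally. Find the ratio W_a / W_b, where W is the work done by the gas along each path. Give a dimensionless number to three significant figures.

Path (a) adiabatic: W = P₁V₁(1 − (V₁/V₂)^(γ−1))/(γ−1) → W_a/(P₁V₁) = 0.8995.
Path (b) isothermal: W = P₁V₁ ln(V₂/V₁) → W_b/(P₁V₁) = 1.115.
W_a / W_b = 0.8995 / 1.115 = 0.8068.

W_a / W_b ≈ 0.807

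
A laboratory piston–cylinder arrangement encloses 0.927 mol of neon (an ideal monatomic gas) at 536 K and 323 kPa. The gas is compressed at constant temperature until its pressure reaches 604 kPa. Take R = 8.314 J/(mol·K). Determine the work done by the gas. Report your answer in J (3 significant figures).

Isothermal process: W = nRT ln(V₂/V₁) = nRT ln(P₁/P₂).
W = (0.927)(8.314)(536) × ln(323/604)
  = 4131 × ln(0.5348) = 4131 × -0.6259
W_by_gas = -2586 J.

W ≈ -2590 J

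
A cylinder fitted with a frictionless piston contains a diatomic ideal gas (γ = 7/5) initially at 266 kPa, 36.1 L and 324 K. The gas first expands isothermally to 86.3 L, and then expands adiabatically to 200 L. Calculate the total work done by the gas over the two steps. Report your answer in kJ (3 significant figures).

W_total ≈ 15.2 kJ

Step 1 (isothermal): W = P₁V₁ ln(V₂/V₁) = (9603) ln(86.3/36.1) = 8369 J.
After step 1: P = 111.3 kPa, V = 86.3 L, T = 324 K.
Step 2 (adiabatic): W = (P₁V₁ − P₂V₂)/(γ−1) = (9603 − 6861)/0.4 = 6854 J.
W_total = 8369 + 6854 = 15223 J.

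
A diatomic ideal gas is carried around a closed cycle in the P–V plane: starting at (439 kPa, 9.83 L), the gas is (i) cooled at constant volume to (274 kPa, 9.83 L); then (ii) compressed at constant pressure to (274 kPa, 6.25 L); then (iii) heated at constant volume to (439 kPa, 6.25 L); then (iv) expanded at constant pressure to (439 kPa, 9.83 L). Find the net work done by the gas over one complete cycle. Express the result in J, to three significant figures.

W_net ≈ 591 J

Constant-volume legs do no work.
W(ii) = (274)(6.25 − 9.83) = -980.9 J; W(iv) = (439)(9.83 − 6.25) = 1572 J.
W_net = -980.9 + 1572 = 590.7 J (the clockwise enclosed area).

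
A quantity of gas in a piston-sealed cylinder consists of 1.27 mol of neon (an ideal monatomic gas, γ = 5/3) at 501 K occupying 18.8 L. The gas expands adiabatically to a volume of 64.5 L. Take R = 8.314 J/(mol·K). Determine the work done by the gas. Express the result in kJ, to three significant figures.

Adiabatic: TV^(γ−1) = const with γ = 5/3.
T₂ = T₁ (V₁/V₂)^(γ−1) = 501 × (18.8/64.5)^0.667 = 501 × 0.4396 = 220.2 K.
W_by = nCᵥ(T₁ − T₂) = (1.27)(12.47)(501 − 220.2) = 4447 J.

W ≈ 4.45 kJ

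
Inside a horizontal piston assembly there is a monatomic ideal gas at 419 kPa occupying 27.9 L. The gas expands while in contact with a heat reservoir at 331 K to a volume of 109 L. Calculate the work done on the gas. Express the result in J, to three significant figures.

W ≈ -15900 J

Isothermal: W = nRT ln(V₂/V₁) = P₁V₁ ln(V₂/V₁).
P₁V₁ = (419 kPa)(27.9 L) = 11690 J.
W = 11690 × ln(109/27.9) = 11690 × 1.363
W_by_gas = 15930 J; work on gas = −W_by = -15930 J.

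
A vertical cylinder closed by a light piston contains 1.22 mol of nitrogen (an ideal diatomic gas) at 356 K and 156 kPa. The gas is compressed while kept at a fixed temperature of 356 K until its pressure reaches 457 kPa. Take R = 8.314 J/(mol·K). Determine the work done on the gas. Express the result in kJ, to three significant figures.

Isothermal process: W = nRT ln(V₂/V₁) = nRT ln(P₁/P₂).
W = (1.22)(8.314)(356) × ln(156/457)
  = 3611 × ln(0.3414) = 3611 × -1.075
W_by_gas = -3881 J; work on gas = −W_by = 3881 J.

W ≈ 3.88 kJ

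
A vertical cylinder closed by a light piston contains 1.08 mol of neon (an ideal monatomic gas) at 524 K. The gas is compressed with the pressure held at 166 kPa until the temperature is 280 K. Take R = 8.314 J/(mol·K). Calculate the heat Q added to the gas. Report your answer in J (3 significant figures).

Isobaric: W = nRΔT = (1.08)(8.314)(-244) = -2191 J.
ΔU = nCᵥΔT with Cᵥ = 3R/2: ΔU = (1.08)(12.47)(-244) = -3286 J.
Q = ΔU + W = -3286 − 2191 = -5477 J.

Q ≈ -5480 J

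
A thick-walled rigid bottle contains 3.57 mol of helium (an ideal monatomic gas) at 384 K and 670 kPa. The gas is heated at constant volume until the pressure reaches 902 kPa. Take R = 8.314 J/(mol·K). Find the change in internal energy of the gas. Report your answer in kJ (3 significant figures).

Constant volume ⇒ W = 0, so Q = ΔU = nCᵥΔT with Cᵥ = 3R/2 = 12.47 J/(mol·K).
At constant V, T₂/T₁ = P₂/P₁ ⇒ ΔT = T₁(P₂/P₁ − 1) = 384·(902/670 − 1) = 133 K.
ΔU = (3.57)(12.47)(133) = 5920 J.

ΔU ≈ 5.92 kJ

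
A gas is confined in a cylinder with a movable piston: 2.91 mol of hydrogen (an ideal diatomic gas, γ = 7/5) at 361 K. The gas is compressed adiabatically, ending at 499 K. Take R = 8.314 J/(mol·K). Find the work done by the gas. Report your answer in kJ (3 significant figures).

W ≈ -8.35 kJ

Adiabatic ⇒ Q = 0, so W_by = −ΔU = nCᵥ(T₁ − T₂).
Cᵥ = 5R/2 = 20.79 J/(mol·K).
W = (2.91)(20.79)(361 − 499) = -8347 J.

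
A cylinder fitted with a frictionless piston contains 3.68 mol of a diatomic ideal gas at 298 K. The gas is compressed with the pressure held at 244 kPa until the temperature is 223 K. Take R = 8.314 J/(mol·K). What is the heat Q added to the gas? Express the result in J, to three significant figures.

Q ≈ -8030 J

Isobaric: W = nRΔT = (3.68)(8.314)(-75) = -2295 J.
ΔU = nCᵥΔT with Cᵥ = 5R/2: ΔU = (3.68)(20.79)(-75) = -5737 J.
Q = ΔU + W = -5737 − 2295 = -8031 J.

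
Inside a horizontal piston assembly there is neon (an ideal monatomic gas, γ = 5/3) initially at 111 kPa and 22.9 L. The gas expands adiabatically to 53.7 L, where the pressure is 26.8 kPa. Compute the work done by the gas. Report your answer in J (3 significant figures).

W ≈ 1650 J

Adiabatic: W = (P₁V₁ − P₂V₂)/(γ − 1) with γ = 5/3.
P₁V₁ = 2542 J, P₂V₂ = 1439 J.
W = (2542 − 1439) / 0.6667 = 1654 J.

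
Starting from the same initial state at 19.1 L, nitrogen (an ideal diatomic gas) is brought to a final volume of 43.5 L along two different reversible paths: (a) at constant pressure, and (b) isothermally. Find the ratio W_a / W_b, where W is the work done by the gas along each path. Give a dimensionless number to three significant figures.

W_a / W_b ≈ 1.55

Path (a) isobaric: W = P₁(V₂ − V₁) → W_a/(P₁V₁) = 1.277.
Path (b) isothermal: W = P₁V₁ ln(V₂/V₁) → W_b/(P₁V₁) = 0.8231.
W_a / W_b = 1.277 / 0.8231 = 1.552.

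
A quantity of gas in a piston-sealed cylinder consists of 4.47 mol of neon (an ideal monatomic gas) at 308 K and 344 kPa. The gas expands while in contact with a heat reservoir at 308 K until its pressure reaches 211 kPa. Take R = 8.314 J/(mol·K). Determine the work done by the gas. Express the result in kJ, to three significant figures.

W ≈ 5.59 kJ

Isothermal process: W = nRT ln(V₂/V₁) = nRT ln(P₁/P₂).
W = (4.47)(8.314)(308) × ln(344/211)
  = 11446 × ln(1.63) = 11446 × 0.4888
W_by_gas = 5595 J.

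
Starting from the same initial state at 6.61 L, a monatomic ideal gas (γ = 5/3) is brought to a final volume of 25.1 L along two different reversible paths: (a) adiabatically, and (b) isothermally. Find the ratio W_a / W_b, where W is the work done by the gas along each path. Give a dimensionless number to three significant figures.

W_a / W_b ≈ 0.662

Path (a) adiabatic: W = P₁V₁(1 − (V₁/V₂)^(γ−1))/(γ−1) → W_a/(P₁V₁) = 0.8837.
Path (b) isothermal: W = P₁V₁ ln(V₂/V₁) → W_b/(P₁V₁) = 1.334.
W_a / W_b = 0.8837 / 1.334 = 0.6623.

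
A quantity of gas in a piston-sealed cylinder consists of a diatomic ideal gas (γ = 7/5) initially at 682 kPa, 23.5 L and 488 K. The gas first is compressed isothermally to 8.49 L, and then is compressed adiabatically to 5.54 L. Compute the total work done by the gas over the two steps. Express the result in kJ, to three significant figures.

Step 1 (isothermal): W = P₁V₁ ln(V₂/V₁) = (16027) ln(8.49/23.5) = -16317 J.
After step 1: P = 1888 kPa, V = 8.49 L, T = 488 K.
Step 2 (adiabatic): W = (P₁V₁ − P₂V₂)/(γ−1) = (16027 − 19011)/0.4 = -7461 J.
W_total = -16317 − 7461 = -23778 J.

W_total ≈ -23.8 kJ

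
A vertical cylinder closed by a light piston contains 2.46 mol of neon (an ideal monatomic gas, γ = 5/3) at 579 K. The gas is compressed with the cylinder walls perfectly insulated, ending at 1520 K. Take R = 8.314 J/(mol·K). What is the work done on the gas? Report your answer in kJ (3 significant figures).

Adiabatic ⇒ Q = 0, so W_by = −ΔU = nCᵥ(T₁ − T₂).
Cᵥ = 3R/2 = 12.47 J/(mol·K).
W = (2.46)(12.47)(579 − 1520) = -28869 J.
Work on gas = −W_by = 28869 J.

W ≈ 28.9 kJ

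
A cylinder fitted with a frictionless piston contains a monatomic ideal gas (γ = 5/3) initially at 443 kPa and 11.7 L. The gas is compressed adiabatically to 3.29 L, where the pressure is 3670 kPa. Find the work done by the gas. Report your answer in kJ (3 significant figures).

W ≈ -10.3 kJ

Adiabatic: W = (P₁V₁ − P₂V₂)/(γ − 1) with γ = 5/3.
P₁V₁ = 5183 J, P₂V₂ = 12074 J.
W = (5183 − 12074) / 0.6667 = -10337 J.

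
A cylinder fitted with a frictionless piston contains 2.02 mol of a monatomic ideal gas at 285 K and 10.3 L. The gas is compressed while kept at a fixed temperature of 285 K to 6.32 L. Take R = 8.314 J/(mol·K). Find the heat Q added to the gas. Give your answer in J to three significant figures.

Isothermal ⇒ ΔU = 0, so Q = W = nRT ln(V₂/V₁).
Q = (2.02)(8.314)(285) ln(6.32/10.3) = 4786 × -0.4884 = -2338 J.

Q ≈ -2340 J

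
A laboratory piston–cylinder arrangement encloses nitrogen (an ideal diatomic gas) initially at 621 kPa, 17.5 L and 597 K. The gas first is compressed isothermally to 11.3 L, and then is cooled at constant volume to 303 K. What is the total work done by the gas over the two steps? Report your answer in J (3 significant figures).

Step 1 (isothermal): W = P₁V₁ ln(V₂/V₁) = (10868) ln(11.3/17.5) = -4753 J.
Step 2 (isochoric): W = 0 (constant volume).
W_total = -4753 + 0 = -4753 J.

W_total ≈ -4750 J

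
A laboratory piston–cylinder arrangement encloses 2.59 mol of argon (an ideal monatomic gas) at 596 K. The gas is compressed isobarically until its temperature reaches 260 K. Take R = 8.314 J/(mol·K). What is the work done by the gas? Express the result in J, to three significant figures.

W ≈ -7240 J

Isobaric: W = P ΔV = nR ΔT.
W = (2.59)(8.314)(260 − 596) = -7235 J.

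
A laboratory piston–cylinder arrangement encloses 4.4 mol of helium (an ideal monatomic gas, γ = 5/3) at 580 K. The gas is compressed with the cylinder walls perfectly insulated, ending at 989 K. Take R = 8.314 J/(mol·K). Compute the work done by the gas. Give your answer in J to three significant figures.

W ≈ -22400 J

Adiabatic ⇒ Q = 0, so W_by = −ΔU = nCᵥ(T₁ − T₂).
Cᵥ = 3R/2 = 12.47 J/(mol·K).
W = (4.4)(12.47)(580 − 989) = -22443 J.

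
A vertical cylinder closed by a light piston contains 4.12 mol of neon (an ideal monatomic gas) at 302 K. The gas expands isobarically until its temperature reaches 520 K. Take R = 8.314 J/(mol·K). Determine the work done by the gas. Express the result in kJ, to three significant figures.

W ≈ 7.47 kJ

Isobaric: W = P ΔV = nR ΔT.
W = (4.12)(8.314)(520 − 302) = 7467 J.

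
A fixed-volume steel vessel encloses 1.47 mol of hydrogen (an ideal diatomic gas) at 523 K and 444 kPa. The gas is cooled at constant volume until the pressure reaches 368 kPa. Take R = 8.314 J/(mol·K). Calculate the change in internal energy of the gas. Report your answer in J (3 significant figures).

Constant volume ⇒ W = 0, so Q = ΔU = nCᵥΔT with Cᵥ = 5R/2 = 20.79 J/(mol·K).
At constant V, T₂/T₁ = P₂/P₁ ⇒ ΔT = T₁(P₂/P₁ − 1) = 523·(368/444 − 1) = -89.52 K.
ΔU = (1.47)(20.79)(-89.52) = -2735 J.

ΔU ≈ -2740 J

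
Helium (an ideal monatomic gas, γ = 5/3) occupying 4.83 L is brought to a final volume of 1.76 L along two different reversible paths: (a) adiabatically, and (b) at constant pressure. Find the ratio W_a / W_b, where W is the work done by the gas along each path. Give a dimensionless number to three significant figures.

Path (a) adiabatic: W = P₁V₁(1 − (V₁/V₂)^(γ−1))/(γ−1) → W_a/(P₁V₁) = -1.44.
Path (b) isobaric: W = P₁(V₂ − V₁) → W_b/(P₁V₁) = -0.6356.
W_a / W_b = -1.44 / -0.6356 = 2.266.

W_a / W_b ≈ 2.27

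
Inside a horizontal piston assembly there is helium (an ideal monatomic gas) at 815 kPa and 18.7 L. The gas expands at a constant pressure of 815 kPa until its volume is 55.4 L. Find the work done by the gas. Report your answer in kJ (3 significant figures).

Isobaric: W = P ΔV.
W = (815 kPa)(55.4 − 18.7 L) = (815)(36.7) = 29911 J.

W ≈ 29.9 kJ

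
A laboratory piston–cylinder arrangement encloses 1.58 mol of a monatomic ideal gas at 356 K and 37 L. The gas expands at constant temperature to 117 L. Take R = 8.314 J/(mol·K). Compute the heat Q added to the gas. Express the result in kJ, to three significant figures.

Q ≈ 5.38 kJ

Isothermal ⇒ ΔU = 0, so Q = W = nRT ln(V₂/V₁).
Q = (1.58)(8.314)(356) ln(117/37) = 4676 × 1.151 = 5384 J.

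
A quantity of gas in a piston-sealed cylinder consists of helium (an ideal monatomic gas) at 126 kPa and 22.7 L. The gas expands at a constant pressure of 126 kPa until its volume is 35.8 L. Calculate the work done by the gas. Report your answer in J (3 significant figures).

W ≈ 1650 J

Isobaric: W = P ΔV.
W = (126 kPa)(35.8 − 22.7 L) = (126)(13.1) = 1651 J.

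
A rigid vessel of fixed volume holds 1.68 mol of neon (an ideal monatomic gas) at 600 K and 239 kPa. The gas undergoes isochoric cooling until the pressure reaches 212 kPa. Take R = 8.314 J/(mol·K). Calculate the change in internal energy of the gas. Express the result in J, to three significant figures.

Constant volume ⇒ W = 0, so Q = ΔU = nCᵥΔT with Cᵥ = 3R/2 = 12.47 J/(mol·K).
At constant V, T₂/T₁ = P₂/P₁ ⇒ ΔT = T₁(P₂/P₁ − 1) = 600·(212/239 − 1) = -67.78 K.
ΔU = (1.68)(12.47)(-67.78) = -1420 J.

ΔU ≈ -1420 J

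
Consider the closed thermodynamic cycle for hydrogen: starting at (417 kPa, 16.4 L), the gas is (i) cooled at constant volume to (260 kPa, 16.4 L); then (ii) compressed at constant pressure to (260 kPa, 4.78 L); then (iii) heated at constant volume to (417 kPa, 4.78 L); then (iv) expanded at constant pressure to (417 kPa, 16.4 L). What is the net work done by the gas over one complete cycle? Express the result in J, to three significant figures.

Constant-volume legs do no work.
W(ii) = (260)(4.78 − 16.4) = -3021 J; W(iv) = (417)(16.4 − 4.78) = 4846 J.
W_net = -3021 + 4846 = 1824 J (the clockwise enclosed area).

W_net ≈ 1820 J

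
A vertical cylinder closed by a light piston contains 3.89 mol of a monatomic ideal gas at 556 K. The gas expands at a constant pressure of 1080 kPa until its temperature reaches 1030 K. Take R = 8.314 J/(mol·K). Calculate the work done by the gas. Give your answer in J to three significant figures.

W ≈ 15300 J

Isobaric: W = P ΔV = nR ΔT.
W = (3.89)(8.314)(1030 − 556) = 15330 J.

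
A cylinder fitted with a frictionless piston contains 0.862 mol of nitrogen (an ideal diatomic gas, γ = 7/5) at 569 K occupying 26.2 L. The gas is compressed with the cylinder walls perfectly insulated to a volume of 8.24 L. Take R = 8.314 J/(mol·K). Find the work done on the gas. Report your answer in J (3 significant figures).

W ≈ 6000 J

Adiabatic: TV^(γ−1) = const with γ = 7/5.
T₂ = T₁ (V₁/V₂)^(γ−1) = 569 × (26.2/8.24)^0.4 = 569 × 1.588 = 903.8 K.
W_by = nCᵥ(T₁ − T₂) = (0.862)(20.79)(569 − 903.8) = -5998 J.
Work on gas = −W_by = 5998 J.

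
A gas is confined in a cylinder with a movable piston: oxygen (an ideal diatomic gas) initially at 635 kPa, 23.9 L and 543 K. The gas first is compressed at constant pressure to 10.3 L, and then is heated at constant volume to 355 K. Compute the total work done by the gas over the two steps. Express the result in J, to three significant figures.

W_total ≈ -8640 J

Step 1 (isobaric): W = PΔV = (635 kPa)(10.3 − 23.9 L) = -8636 J.
Step 2 (isochoric): W = 0 (constant volume).
W_total = -8636 + 0 = -8636 J.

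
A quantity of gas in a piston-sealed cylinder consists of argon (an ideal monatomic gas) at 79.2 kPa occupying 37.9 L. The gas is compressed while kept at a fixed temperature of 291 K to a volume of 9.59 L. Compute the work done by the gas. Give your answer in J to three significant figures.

W ≈ -4120 J

Isothermal: W = nRT ln(V₂/V₁) = P₁V₁ ln(V₂/V₁).
P₁V₁ = (79.2 kPa)(37.9 L) = 3002 J.
W = 3002 × ln(9.59/37.9) = 3002 × -1.374
W_by_gas = -4125 J.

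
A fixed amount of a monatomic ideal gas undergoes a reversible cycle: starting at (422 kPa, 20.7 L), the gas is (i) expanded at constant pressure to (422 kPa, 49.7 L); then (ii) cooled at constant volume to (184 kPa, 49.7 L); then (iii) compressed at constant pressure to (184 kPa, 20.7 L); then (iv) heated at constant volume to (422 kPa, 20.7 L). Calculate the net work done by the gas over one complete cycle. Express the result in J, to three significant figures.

Constant-volume legs do no work.
W(i) = (422)(49.7 − 20.7) = 12238 J; W(iii) = (184)(20.7 − 49.7) = -5336 J.
W_net = 12238 − 5336 = 6902 J (the clockwise enclosed area).

W_net ≈ 6900 J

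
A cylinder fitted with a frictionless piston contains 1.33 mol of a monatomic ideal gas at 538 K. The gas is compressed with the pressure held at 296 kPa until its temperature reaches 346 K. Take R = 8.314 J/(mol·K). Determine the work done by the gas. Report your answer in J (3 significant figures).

Isobaric: W = P ΔV = nR ΔT.
W = (1.33)(8.314)(346 − 538) = -2123 J.

W ≈ -2120 J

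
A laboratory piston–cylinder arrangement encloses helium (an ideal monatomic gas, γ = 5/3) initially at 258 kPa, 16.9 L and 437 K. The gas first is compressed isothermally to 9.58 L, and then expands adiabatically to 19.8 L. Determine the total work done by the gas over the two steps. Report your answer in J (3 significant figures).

Step 1 (isothermal): W = P₁V₁ ln(V₂/V₁) = (4360) ln(9.58/16.9) = -2475 J.
After step 1: P = 455.1 kPa, V = 9.58 L, T = 437 K.
Step 2 (adiabatic): W = (P₁V₁ − P₂V₂)/(γ−1) = (4360 − 2687)/0.667 = 2509 J.
W_total = -2475 + 2509 = 34.43 J.

W_total ≈ 34.4 J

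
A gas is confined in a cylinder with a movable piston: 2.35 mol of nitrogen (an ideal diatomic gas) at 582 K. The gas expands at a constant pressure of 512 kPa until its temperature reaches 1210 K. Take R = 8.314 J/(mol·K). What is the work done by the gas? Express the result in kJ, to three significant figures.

W ≈ 12.3 kJ

Isobaric: W = P ΔV = nR ΔT.
W = (2.35)(8.314)(1210 − 582) = 12270 J.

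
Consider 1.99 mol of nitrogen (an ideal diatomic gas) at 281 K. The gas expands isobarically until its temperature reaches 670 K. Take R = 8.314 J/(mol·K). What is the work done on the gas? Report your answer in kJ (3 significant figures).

Isobaric: W = P ΔV = nR ΔT.
W = (1.99)(8.314)(670 − 281) = 6436 J.
Work on gas = −W_by = -6436 J.

W ≈ -6.44 kJ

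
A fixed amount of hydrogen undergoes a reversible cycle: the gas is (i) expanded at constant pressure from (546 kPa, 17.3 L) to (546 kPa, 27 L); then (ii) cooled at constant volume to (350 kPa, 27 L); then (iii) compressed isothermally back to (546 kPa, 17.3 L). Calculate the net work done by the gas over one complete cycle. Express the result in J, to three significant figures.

W_net ≈ 1090 J

Leg (i): W = PΔV = (546)(27 − 17.3) = 5296 J.
Leg (ii): W = 0.
Leg (iii): W = PᵢVᵢ ln(V_f/Vᵢ) = (9450) ln(17.3/27) = -4206 J.
W_net = 5296 − 4206 = 1090 J.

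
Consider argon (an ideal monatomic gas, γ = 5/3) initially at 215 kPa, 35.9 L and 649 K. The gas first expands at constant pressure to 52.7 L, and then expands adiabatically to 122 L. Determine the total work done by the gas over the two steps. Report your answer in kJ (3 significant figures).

W_total ≈ 10.9 kJ

Step 1 (isobaric): W = PΔV = (215 kPa)(52.7 − 35.9 L) = 3612 J.
After step 1: P = 215 kPa, V = 52.7 L, T = 952.7 K.
Step 2 (adiabatic): W = (P₁V₁ − P₂V₂)/(γ−1) = (11330 − 6475)/0.667 = 7284 J.
W_total = 3612 + 7284 = 10896 J.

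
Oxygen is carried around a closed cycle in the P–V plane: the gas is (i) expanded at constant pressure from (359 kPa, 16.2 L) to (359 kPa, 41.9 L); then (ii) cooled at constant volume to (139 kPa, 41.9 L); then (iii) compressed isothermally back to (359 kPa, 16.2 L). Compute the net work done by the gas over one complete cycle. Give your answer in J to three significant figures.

Leg (i): W = PΔV = (359)(41.9 − 16.2) = 9226 J.
Leg (ii): W = 0.
Leg (iii): W = PᵢVᵢ ln(V_f/Vᵢ) = (5824) ln(16.2/41.9) = -5534 J.
W_net = 9226 − 5534 = 3692 J.

W_net ≈ 3690 J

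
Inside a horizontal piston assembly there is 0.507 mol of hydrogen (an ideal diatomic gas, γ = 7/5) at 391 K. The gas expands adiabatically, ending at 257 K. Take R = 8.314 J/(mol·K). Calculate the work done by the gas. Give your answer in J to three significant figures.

Adiabatic ⇒ Q = 0, so W_by = −ΔU = nCᵥ(T₁ − T₂).
Cᵥ = 5R/2 = 20.79 J/(mol·K).
W = (0.507)(20.79)(391 − 257) = 1412 J.

W ≈ 1410 J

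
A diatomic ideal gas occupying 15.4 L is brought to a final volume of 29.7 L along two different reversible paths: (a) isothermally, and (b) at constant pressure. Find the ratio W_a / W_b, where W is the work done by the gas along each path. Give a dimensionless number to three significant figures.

Path (a) isothermal: W = P₁V₁ ln(V₂/V₁) → W_a/(P₁V₁) = 0.6568.
Path (b) isobaric: W = P₁(V₂ − V₁) → W_b/(P₁V₁) = 0.9286.
W_a / W_b = 0.6568 / 0.9286 = 0.7073.

W_a / W_b ≈ 0.707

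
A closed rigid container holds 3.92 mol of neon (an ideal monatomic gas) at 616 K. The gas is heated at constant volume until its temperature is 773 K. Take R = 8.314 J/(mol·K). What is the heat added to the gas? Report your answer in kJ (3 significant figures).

Q ≈ 7.68 kJ

Constant volume ⇒ W = 0, so Q = ΔU = nCᵥΔT with Cᵥ = 3R/2 = 12.47 J/(mol·K).
ΔU = (3.92)(12.47)(773 − 616) = 7675 J.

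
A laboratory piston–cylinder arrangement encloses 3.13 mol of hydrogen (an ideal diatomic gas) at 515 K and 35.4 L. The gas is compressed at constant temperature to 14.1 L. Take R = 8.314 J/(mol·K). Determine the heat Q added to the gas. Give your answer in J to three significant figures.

Q ≈ -12300 J

Isothermal ⇒ ΔU = 0, so Q = W = nRT ln(V₂/V₁).
Q = (3.13)(8.314)(515) ln(14.1/35.4) = 13402 × -0.9205 = -12337 J.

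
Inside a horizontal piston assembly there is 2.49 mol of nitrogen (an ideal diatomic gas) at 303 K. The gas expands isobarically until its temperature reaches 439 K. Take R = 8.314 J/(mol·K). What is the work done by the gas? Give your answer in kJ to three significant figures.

Isobaric: W = P ΔV = nR ΔT.
W = (2.49)(8.314)(439 − 303) = 2815 J.

W ≈ 2.82 kJ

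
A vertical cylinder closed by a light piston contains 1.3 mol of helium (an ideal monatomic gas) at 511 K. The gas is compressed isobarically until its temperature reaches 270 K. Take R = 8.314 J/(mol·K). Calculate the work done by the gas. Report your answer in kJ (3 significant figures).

W ≈ -2.60 kJ

Isobaric: W = P ΔV = nR ΔT.
W = (1.3)(8.314)(270 − 511) = -2605 J.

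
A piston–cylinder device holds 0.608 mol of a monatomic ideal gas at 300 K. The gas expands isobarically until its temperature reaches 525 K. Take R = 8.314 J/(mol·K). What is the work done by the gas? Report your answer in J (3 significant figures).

Isobaric: W = P ΔV = nR ΔT.
W = (0.608)(8.314)(525 − 300) = 1137 J.

W ≈ 1140 J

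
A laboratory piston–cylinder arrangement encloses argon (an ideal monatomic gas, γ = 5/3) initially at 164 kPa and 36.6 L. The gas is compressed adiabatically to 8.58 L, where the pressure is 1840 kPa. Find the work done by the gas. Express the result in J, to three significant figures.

Adiabatic: W = (P₁V₁ − P₂V₂)/(γ − 1) with γ = 5/3.
P₁V₁ = 6002 J, P₂V₂ = 15787 J.
W = (6002 − 15787) / 0.6667 = -14677 J.

W ≈ -14700 J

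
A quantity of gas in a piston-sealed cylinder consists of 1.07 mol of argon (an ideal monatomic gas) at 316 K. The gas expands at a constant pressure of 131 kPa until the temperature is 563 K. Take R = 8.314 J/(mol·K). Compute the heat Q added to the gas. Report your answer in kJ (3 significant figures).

Q ≈ 5.49 kJ

Isobaric: W = nRΔT = (1.07)(8.314)(247) = 2197 J.
ΔU = nCᵥΔT with Cᵥ = 3R/2: ΔU = (1.07)(12.47)(247) = 3296 J.
Q = ΔU + W = 3296 + 2197 = 5493 J.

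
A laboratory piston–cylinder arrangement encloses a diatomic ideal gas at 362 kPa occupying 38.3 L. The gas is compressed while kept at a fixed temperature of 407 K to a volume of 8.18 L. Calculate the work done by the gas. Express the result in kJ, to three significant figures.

W ≈ -21.4 kJ

Isothermal: W = nRT ln(V₂/V₁) = P₁V₁ ln(V₂/V₁).
P₁V₁ = (362 kPa)(38.3 L) = 13865 J.
W = 13865 × ln(8.18/38.3) = 13865 × -1.544
W_by_gas = -21404 J.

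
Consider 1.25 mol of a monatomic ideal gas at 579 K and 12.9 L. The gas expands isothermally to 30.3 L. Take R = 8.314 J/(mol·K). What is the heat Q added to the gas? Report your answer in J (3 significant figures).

Isothermal ⇒ ΔU = 0, so Q = W = nRT ln(V₂/V₁).
Q = (1.25)(8.314)(579) ln(30.3/12.9) = 6017 × 0.8539 = 5138 J.

Q ≈ 5140 J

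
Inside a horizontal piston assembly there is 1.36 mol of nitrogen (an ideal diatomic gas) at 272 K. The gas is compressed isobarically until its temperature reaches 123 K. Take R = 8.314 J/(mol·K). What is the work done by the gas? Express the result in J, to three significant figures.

W ≈ -1680 J

Isobaric: W = P ΔV = nR ΔT.
W = (1.36)(8.314)(123 − 272) = -1685 J.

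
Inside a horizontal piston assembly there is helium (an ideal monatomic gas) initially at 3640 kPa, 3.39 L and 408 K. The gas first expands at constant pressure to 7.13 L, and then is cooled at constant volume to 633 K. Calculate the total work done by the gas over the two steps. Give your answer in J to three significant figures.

W_total ≈ 13600 J

Step 1 (isobaric): W = PΔV = (3640 kPa)(7.13 − 3.39 L) = 13614 J.
Step 2 (isochoric): W = 0 (constant volume).
W_total = 13614 + 0 = 13614 J.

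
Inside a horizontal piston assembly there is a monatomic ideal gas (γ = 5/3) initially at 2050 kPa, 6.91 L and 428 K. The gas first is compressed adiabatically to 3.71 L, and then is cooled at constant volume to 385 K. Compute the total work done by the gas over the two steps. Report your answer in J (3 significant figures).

W_total ≈ -10900 J

Step 1 (adiabatic): W = (P₁V₁ − P₂V₂)/(γ−1) = (14166 − 21444)/0.667 = -10917 J.
Step 2 (isochoric): W = 0 (constant volume).
W_total = -10917 + 0 = -10917 J.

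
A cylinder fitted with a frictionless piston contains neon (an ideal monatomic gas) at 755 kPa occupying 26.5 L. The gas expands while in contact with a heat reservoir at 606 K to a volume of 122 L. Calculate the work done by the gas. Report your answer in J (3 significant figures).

W ≈ 30500 J

Isothermal: W = nRT ln(V₂/V₁) = P₁V₁ ln(V₂/V₁).
P₁V₁ = (755 kPa)(26.5 L) = 20008 J.
W = 20008 × ln(122/26.5) = 20008 × 1.527
W_by_gas = 30549 J.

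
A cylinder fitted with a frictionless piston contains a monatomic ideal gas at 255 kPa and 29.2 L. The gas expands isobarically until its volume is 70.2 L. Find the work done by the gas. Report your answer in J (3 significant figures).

Isobaric: W = P ΔV.
W = (255 kPa)(70.2 − 29.2 L) = (255)(41) = 10455 J.

W ≈ 10500 J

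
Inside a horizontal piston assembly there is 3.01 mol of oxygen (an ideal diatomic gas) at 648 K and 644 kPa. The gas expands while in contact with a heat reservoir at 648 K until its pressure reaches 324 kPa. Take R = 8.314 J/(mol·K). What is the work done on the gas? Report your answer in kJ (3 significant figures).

Isothermal process: W = nRT ln(V₂/V₁) = nRT ln(P₁/P₂).
W = (3.01)(8.314)(648) × ln(644/324)
  = 16216 × ln(1.988) = 16216 × 0.687
W_by_gas = 11140 J; work on gas = −W_by = -11140 J.

W ≈ -11.1 kJ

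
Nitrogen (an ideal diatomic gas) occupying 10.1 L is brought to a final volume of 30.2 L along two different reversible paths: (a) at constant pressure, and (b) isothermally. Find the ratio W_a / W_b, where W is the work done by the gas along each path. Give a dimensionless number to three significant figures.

W_a / W_b ≈ 1.82

Path (a) isobaric: W = P₁(V₂ − V₁) → W_a/(P₁V₁) = 1.99.
Path (b) isothermal: W = P₁V₁ ln(V₂/V₁) → W_b/(P₁V₁) = 1.095.
W_a / W_b = 1.99 / 1.095 = 1.817.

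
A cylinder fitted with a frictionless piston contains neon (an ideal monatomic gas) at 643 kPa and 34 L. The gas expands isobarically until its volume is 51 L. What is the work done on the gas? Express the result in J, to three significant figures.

Isobaric: W = P ΔV.
W = (643 kPa)(51 − 34 L) = (643)(17) = 10931 J.
Work on gas = −W_by = -10931 J.

W ≈ -10900 J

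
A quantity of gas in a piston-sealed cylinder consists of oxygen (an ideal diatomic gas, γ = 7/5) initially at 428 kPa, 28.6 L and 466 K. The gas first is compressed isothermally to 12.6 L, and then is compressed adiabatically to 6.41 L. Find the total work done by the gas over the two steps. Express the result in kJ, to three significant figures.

Step 1 (isothermal): W = P₁V₁ ln(V₂/V₁) = (12241) ln(12.6/28.6) = -10034 J.
After step 1: P = 971.5 kPa, V = 12.6 L, T = 466 K.
Step 2 (adiabatic): W = (P₁V₁ − P₂V₂)/(γ−1) = (12241 − 16040)/0.4 = -9499 J.
W_total = -10034 − 9499 = -19533 J.

W_total ≈ -19.5 kJ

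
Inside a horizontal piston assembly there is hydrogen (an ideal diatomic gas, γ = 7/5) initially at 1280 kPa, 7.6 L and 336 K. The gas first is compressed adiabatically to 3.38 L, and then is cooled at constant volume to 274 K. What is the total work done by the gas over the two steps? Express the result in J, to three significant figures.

W_total ≈ -9310 J

Step 1 (adiabatic): W = (P₁V₁ − P₂V₂)/(γ−1) = (9728 − 13452)/0.4 = -9310 J.
Step 2 (isochoric): W = 0 (constant volume).
W_total = -9310 + 0 = -9310 J.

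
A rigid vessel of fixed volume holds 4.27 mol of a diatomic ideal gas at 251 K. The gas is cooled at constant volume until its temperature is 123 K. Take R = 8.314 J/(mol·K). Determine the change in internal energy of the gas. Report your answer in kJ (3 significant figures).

Constant volume ⇒ W = 0, so Q = ΔU = nCᵥΔT with Cᵥ = 5R/2 = 20.79 J/(mol·K).
ΔU = (4.27)(20.79)(123 − 251) = -11360 J.

ΔU ≈ -11.4 kJ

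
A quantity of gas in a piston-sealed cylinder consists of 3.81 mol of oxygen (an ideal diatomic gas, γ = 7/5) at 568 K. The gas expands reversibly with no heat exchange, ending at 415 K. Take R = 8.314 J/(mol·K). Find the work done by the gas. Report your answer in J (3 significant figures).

Adiabatic ⇒ Q = 0, so W_by = −ΔU = nCᵥ(T₁ − T₂).
Cᵥ = 5R/2 = 20.79 J/(mol·K).
W = (3.81)(20.79)(568 − 415) = 12116 J.

W ≈ 12100 J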